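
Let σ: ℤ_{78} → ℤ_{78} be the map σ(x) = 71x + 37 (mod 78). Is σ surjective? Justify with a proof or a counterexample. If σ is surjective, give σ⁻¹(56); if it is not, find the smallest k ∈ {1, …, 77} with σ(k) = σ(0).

53

Since gcd(71, 78) = 1, 71 is invertible modulo 78. Euclid's algorithm: 78 = 1·71 + 7, 71 = 10·7 + 1; back-substituting gives 1 = 11·71 − 10·78, so 71⁻¹ ≡ 11 (mod 78).
For any y ∈ ℤ_{78}, x = 11(y − 37) mod 78 satisfies σ(x) = 71·11(y − 37) + 37 ≡ y (since 71·11 ≡ 1 mod 78). So every y has a preimage.
Therefore σ is surjective.
Since σ is surjective, we find σ⁻¹(56): we need 71x ≡ 56 − 37 ≡ 19 (mod 78). Using 71⁻¹ = 11: x ≡ 11·19 = 209 = 2·78 + 53, so x = 53.
Check: σ(53) = 71·53 + 37 = 3800 = 48·78 + 56 ≡ 56 (mod 78).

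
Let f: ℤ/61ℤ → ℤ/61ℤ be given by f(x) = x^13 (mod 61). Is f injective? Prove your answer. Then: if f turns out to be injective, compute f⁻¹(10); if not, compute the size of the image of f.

Since 61 is prime, the nonzero elements of ℤ/61ℤ form a cyclic group of order 60.
As gcd(13, 60) = 1, raising to the 13th power is a bijection on this group: if a^13 ≡ b^13 then (ab^{−1})^13 = 1, and the only element of order dividing gcd(13, 60) = 1 is 1, so a = b.
With f(0) = 0 this makes f injective on all of ℤ/61ℤ, hence bijective (finite equal-size domain and codomain). In particular f is injective.
Since f is injective, we find the preimage of 10. The inverse of x ↦ x^13 on (ℤ/61ℤ)^× is x ↦ x^37, because 13·37 = 481 = 8·60 + 1 ≡ 1 (mod 60) and x^{60} = 1 for x ≠ 0 (Fermat). So f⁻¹(10) = 10^37 mod 61.
Repeated squaring mod 61: 10^1 ≡ 10, 10^2 ≡ 10² = 100 ≡ 39, 10^4 ≡ 39² = 1521 ≡ 57, 10^8 ≡ 57² = 3249 ≡ 16, 10^16 ≡ 16² = 256 ≡ 12, 10^32 ≡ 12² = 144 ≡ 22. Since 37 = 32 + 4 + 1, 10^37 ≡ 22·57·10: 22·57 = 1254 ≡ 34, then 34·10 = 340 ≡ 35. So 10^37 ≡ 35 (mod 61).
Hence f⁻¹(10) = 35.

35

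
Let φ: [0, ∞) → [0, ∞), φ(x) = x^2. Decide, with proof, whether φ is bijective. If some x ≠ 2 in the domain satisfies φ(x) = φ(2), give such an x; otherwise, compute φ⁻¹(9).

On [0, ∞), x ↦ x^2 is strictly increasing (injective) and for any y ∈ [0, ∞) the 2nd root y^{1/2} lies in [0, ∞) (surjective). So φ is bijective.
Since x ↦ x^2 is strictly increasing on [0, ∞), it is injective there, so no x ≠ 2 in the domain has φ(x) = φ(2). We therefore compute φ⁻¹(9) = 9^{1/2} = 3 (indeed 3^2 = 9).

3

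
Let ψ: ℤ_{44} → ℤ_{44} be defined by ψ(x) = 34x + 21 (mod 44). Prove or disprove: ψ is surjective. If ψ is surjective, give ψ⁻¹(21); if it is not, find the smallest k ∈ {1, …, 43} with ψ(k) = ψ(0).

By definition, surjectivity means every element of the codomain has a preimage under ψ.
Since gcd(34, 44) = 2, we have 34x ≡ 0 (mod 2) for all x, so ψ(x) ≡ 1 (mod 2).
But 0 ≢ 1 (mod 2), so 0 ∈ ℤ_{44} has no preimage. Therefore ψ is not surjective.
Since ψ is not surjective, we find the least positive k with ψ(k) = ψ(0): this means 34k ≡ 0 (mod 44), i.e. 44 ∣ 34k. Since gcd(34, 44) = 2, dividing through by 2 this holds exactly when 22 ∣ 17k, and as gcd(17, 22) = 1, exactly when 22 ∣ k.
The smallest positive such k is 22.

22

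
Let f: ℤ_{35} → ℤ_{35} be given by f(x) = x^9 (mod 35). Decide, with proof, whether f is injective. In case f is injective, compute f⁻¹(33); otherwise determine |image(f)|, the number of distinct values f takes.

f(4): Repeated squaring mod 35: 4^1 ≡ 4, 4^2 ≡ 4² = 16, 4^4 ≡ 16² = 256 ≡ 11, 4^8 ≡ 11² = 121 ≡ 16. Since 9 = 8 + 1, 4^9 ≡ 16·4: 16·4 = 64 ≡ 29. So 4^9 ≡ 29 (mod 35).
f(9): Repeated squaring mod 35: 9^1 ≡ 9, 9^2 ≡ 9² = 81 ≡ 11, 9^4 ≡ 11² = 121 ≡ 16, 9^8 ≡ 16² = 256 ≡ 11. Since 9 = 8 + 1, 9^9 ≡ 11·9: 11·9 = 99 ≡ 29. So 9^9 ≡ 29 (mod 35).
So f(4) = f(9) = 29 while 4 ≠ 9, hence f is not injective.
Since f is not injective, we determine |image(f)|. Computing x^9 mod 35 for each x (by repeated squaring, reducing mod 35 at every step), the values f(0), f(1), …, f(34) are: 0, 1, 22, 13, 29, 20, 6, 7, 8, 29, 20, 1, 27, 13, 14, 15, 1, 27, 8, 34, 20, 21, 22, 8, 34, 15, 6, 27, 28, 29, 15, 6, 22, 13, 34.
The distinct values are {0, 1, 6, 7, 8, 13, 14, 15, 20, 21, 22, 27, 28, 29, 34}; there are 15 of them.

15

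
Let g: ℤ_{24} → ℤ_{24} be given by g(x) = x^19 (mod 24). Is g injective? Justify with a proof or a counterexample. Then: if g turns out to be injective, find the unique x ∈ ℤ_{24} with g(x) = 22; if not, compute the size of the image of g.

15

g(0) = 0^19 = 0.
g(6): Repeated squaring mod 24: 6^1 ≡ 6, 6^2 ≡ 6² = 36 ≡ 12, 6^4 ≡ 12² = 144 ≡ 0, 6^8 ≡ 0² = 0, 6^16 ≡ 0² = 0. Since 19 = 16 + 2 + 1, 6^19 ≡ 0·12·6: 0·12 = 0, then 0·6 = 0. So 6^19 ≡ 0 (mod 24).
So g(0) = g(6) = 0 while 0 ≠ 6, hence g is not injective.
Since g is not injective, we determine |image(g)|. Computing x^19 mod 24 for each x (by repeated squaring, reducing mod 24 at every step), the values g(0), g(1), …, g(23) are: 0, 1, 8, 3, 16, 5, 0, 7, 8, 9, 16, 11, 0, 13, 8, 15, 16, 17, 0, 19, 8, 21, 16, 23.
The distinct values are {0, 1, 3, 5, 7, 8, 9, 11, 13, 15, 16, 17, 19, 21, 23}; there are 15 of them.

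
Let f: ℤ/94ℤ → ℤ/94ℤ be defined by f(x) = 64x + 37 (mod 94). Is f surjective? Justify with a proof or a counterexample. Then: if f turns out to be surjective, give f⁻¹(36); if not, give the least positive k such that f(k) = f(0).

47

Since gcd(64, 94) = 2, we have 64x ≡ 0 (mod 2) for all x, so f(x) ≡ 1 (mod 2).
But 0 ≢ 1 (mod 2), so 0 ∈ ℤ/94ℤ has no preimage. Therefore f is not surjective.
Since f is not surjective, we find the least positive k with f(k) = f(0): this means 64k ≡ 0 (mod 94), i.e. 94 ∣ 64k. Since gcd(64, 94) = 2, dividing through by 2 this holds exactly when 47 ∣ 32k, and as gcd(32, 47) = 1, exactly when 47 ∣ k.
The smallest positive such k is 47.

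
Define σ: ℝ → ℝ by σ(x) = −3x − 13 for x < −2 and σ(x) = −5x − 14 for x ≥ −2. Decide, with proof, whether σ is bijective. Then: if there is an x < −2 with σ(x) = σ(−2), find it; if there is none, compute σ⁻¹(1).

-3

Both pieces are strictly decreasing (slopes −3 and −5), so each is injective on its own interval.
The left piece maps (−∞, −2) onto (−7, ∞); the right piece maps [−2, ∞) onto (−∞, −4].
These images overlap. In particular σ(−2) = −4 (right piece), and solving −3x − 13 = −4 on the left piece gives x = −3 < −2.
So σ(−3) = σ(−2) with −3 ≠ −2, and σ is not injective, hence not bijective. This x = −3 is the requested value below −2.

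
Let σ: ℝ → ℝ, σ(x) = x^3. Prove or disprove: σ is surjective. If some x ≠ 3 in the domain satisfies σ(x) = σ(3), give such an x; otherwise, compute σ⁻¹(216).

For any y ∈ ℝ, x = y^{1/3} ∈ ℝ gives σ(x) = y, so σ is surjective.
Since x ↦ x^3 is strictly increasing on ℝ, it is injective there, so no x ≠ 3 in the domain has σ(x) = σ(3). We therefore compute σ⁻¹(216) = 216^{1/3} = 6 (indeed 6^3 = 216).

6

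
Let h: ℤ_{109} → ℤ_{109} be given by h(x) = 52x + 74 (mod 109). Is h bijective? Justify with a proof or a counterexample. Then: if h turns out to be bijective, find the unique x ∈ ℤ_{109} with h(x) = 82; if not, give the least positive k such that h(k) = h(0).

84

Suppose h(s) = h(t) in ℤ_{109}. Then 52s + 74 ≡ 52t + 74 (mod 109), hence 52(s − t) ≡ 0 (mod 109).
Since gcd(52, 109) = 1, 52 is invertible modulo 109, thus s − t ≡ 0 (mod 109), i.e. s = t.
We now compute 52⁻¹ mod 109 explicitly. Euclid's algorithm: 109 = 2·52 + 5, 52 = 10·5 + 2, 5 = 2·2 + 1; back-substituting gives 1 = 65·52 − 31·109, so 52⁻¹ ≡ 65 (mod 109).
For any y ∈ ℤ_{109}, x = 65(y − 74) mod 109 satisfies h(x) = 52·65(y − 74) + 74 ≡ y (since 52·65 ≡ 1 mod 109). So every y has a preimage.
Thus h is bijective.
Since h is bijective, we compute h⁻¹(82): solve 52x + 74 ≡ 82 (mod 109), i.e. 52x ≡ 8 (mod 109).
Multiplying by 52⁻¹ = 65 gives x ≡ 65·8 = 520 = 4·109 + 84 ≡ 84 (mod 109).
Check: h(84) = 52·84 + 74 = 4442 = 40·109 + 82 ≡ 82 (mod 109).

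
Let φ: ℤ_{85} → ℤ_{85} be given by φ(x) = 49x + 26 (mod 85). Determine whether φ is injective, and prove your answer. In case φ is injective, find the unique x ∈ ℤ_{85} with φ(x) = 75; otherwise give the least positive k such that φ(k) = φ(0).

1

Recall: φ is injective if φ(s) = φ(t) implies s = t.
Suppose φ(s) = φ(t) in ℤ_{85}. Then 49s + 26 ≡ 49t + 26 (mod 85), therefore 49(s − t) ≡ 0 (mod 85).
Since gcd(49, 85) = 1, 49 is invertible modulo 85, hence s − t ≡ 0 (mod 85), i.e. s = t.
So φ is injective.
We now compute 49⁻¹ mod 85 explicitly. Euclid's algorithm: 85 = 1·49 + 36, 49 = 1·36 + 13, 36 = 2·13 + 10, 13 = 1·10 + 3, 10 = 3·3 + 1; back-substituting gives 1 = 59·49 − 34·85, so 49⁻¹ ≡ 59 (mod 85).
Since φ is injective, we find φ⁻¹(75): we need 49x ≡ 75 − 26 ≡ 49 (mod 85). Using 49⁻¹ = 59: x ≡ 59·49 = 2891 = 34·85 + 1, so x = 1.
Check: φ(1) = 49·1 + 26 = 75 ≡ 75 (mod 85).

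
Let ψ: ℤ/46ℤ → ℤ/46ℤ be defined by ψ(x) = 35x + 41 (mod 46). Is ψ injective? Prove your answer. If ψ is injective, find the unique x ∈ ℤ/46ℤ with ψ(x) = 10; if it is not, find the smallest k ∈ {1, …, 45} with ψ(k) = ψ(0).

7

If ψ(s) = ψ(t), then 35s ≡ 35t (mod 46). Because gcd(35, 46) = 1, we may cancel 35 to get s ≡ t (mod 46).
Therefore ψ is injective.
We now compute 35⁻¹ mod 46 explicitly. Euclid's algorithm: 46 = 1·35 + 11, 35 = 3·11 + 2, 11 = 5·2 + 1; back-substituting gives 1 = 25·35 − 19·46, so 35⁻¹ ≡ 25 (mod 46).
Since ψ is injective, we find ψ⁻¹(10): we need 35x ≡ 10 − 41 ≡ 15 (mod 46). Using 35⁻¹ = 25: x ≡ 25·15 = 375 = 8·46 + 7, so x = 7.
Check: ψ(7) = 35·7 + 41 = 286 = 6·46 + 10 ≡ 10 (mod 46).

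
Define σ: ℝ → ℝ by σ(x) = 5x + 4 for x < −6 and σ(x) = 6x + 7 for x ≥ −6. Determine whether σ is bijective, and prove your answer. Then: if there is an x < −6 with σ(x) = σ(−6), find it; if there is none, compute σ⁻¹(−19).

Both pieces are strictly increasing (slopes 5 and 6), so each is injective on its own interval.
The left piece maps (−∞, −6) onto (−∞, −26); the right piece maps [−6, ∞) onto [−29, ∞).
These images overlap. In particular σ(−6) = −29 (right piece), and solving 5x + 4 = −29 on the left piece gives x = −33/5 < −6.
So σ(−33/5) = σ(−6) with −33/5 ≠ −6, and σ is not injective, hence not bijective. This x = −33/5 is the requested value below −6.

-33/5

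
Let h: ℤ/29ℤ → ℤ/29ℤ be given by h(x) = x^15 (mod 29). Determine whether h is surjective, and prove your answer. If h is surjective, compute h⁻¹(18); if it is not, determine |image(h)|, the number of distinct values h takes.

Since 29 is prime, the nonzero elements of ℤ/29ℤ form a cyclic group of order 28.
As gcd(15, 28) = 1, raising to the 15th power is a bijection on this group: if x_1^15 ≡ x_2^15 then (x_1x_2^{−1})^15 = 1, and the only element of order dividing gcd(15, 28) = 1 is 1, so x_1 = x_2.
With h(0) = 0 this makes h injective on all of ℤ/29ℤ, hence bijective (finite equal-size domain and codomain). In particular h is surjective.
Since h is surjective, we find the preimage of 18. The inverse of x ↦ x^15 on (ℤ/29ℤ)^× is x ↦ x^15, because 15·15 = 225 = 8·28 + 1 ≡ 1 (mod 28) and x^{28} = 1 for x ≠ 0 (Fermat). So h⁻¹(18) = 18^15 mod 29.
Repeated squaring mod 29: 18^1 ≡ 18, 18^2 ≡ 18² = 324 ≡ 5, 18^4 ≡ 5² = 25, 18^8 ≡ 25² = 625 ≡ 16. Since 15 = 8 + 4 + 2 + 1, 18^15 ≡ 16·25·5·18: 16·25 = 400 ≡ 23, then 23·5 = 115 ≡ 28, then 28·18 = 504 ≡ 11. So 18^15 ≡ 11 (mod 29).
Hence h⁻¹(18) = 11.

11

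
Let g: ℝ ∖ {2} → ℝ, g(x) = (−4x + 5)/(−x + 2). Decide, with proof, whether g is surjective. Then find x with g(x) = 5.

5

If g(x) = 4, cross-multiplying gives −1(−4x + 5) = −4(−x + 2), which simplifies to −5 = −8 — false.  So 4 has no preimage and g is not surjective.
Solving g(x) = 5: cross-multiplying gives −4x + 5 = 5(−x + 2), which rearranges to 1x = 5, so x = 5.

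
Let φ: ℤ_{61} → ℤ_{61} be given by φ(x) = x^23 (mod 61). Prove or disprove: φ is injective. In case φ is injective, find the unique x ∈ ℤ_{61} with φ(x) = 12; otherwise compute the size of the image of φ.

Since 61 is prime, the nonzero elements of ℤ_{61} form a cyclic group of order 60.
As gcd(23, 60) = 1, raising to the 23rd power is a bijection on this group: if a^23 ≡ b^23 then (ab^{−1})^23 = 1, and the only element of order dividing gcd(23, 60) = 1 is 1, so a = b.
With φ(0) = 0 this makes φ injective on all of ℤ_{61}, hence bijective (finite equal-size domain and codomain). In particular φ is injective.
Since φ is injective, we find the preimage of 12. The inverse of x ↦ x^23 on (ℤ_{61})^× is x ↦ x^47, because 23·47 = 1081 = 18·60 + 1 ≡ 1 (mod 60) and x^{60} = 1 for x ≠ 0 (Fermat). So φ⁻¹(12) = 12^47 mod 61.
Repeated squaring mod 61: 12^1 ≡ 12, 12^2 ≡ 12² = 144 ≡ 22, 12^4 ≡ 22² = 484 ≡ 57, 12^8 ≡ 57² = 3249 ≡ 16, 12^16 ≡ 16² = 256 ≡ 12, 12^32 ≡ 12² = 144 ≡ 22. Since 47 = 32 + 8 + 4 + 2 + 1, 12^47 ≡ 22·16·57·22·12: 22·16 = 352 ≡ 47, then 47·57 = 2679 ≡ 56, then 56·22 = 1232 ≡ 12, then 12·12 = 144 ≡ 22. So 12^47 ≡ 22 (mod 61).
Hence φ⁻¹(12) = 22.

22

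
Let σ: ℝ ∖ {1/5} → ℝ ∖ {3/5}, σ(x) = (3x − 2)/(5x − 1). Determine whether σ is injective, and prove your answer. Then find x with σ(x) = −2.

Suppose σ(s) = σ(t). Cross-multiplying: (3s − 2)(5t − 1) = (3t − 2)(5s − 1).
Expanding both sides and cancelling the symmetric terms leaves 7·(s − t) = 0. Since 7 ≠ 0, s = t. So σ is injective.
Solving σ(x) = −2: cross-multiplying gives 3x − 2 = −2(5x − 1), which rearranges to 13x = 4, so x = 4/13.

4/13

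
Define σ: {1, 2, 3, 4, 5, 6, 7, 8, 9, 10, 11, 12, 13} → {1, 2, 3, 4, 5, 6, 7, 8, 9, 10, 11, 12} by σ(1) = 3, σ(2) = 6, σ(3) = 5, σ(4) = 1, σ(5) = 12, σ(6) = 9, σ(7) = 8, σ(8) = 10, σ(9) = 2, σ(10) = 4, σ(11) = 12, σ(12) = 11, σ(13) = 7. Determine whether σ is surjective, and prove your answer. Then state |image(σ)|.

12

Every element of the codomain has a preimage: 1 = σ(4), 2 = σ(9), 3 = σ(1), 4 = σ(10), 5 = σ(3), 6 = σ(2), 7 = σ(13), 8 = σ(7), 9 = σ(6), 10 = σ(8), 11 = σ(12), 12 = σ(5).
Thus σ is surjective.
The image of σ is {1, 2, 3, 4, 5, 6, 7, 8, 9, 10, 11, 12}, which has 12 elements.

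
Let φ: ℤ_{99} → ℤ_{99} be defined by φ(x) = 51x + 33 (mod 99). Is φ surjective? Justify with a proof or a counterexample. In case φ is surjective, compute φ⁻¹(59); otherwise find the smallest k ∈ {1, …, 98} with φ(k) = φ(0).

33

By definition, φ is surjective if every y in the codomain equals φ(x) for some x in the domain.
Since gcd(51, 99) = 3, we have 51x ≡ 0 (mod 3) for all x, so φ(x) ≡ 0 (mod 3).
But 1 ≢ 0 (mod 3), so 1 ∈ ℤ_{99} has no preimage. Thus φ is not surjective.
Since φ is not surjective, we find the least positive k with φ(k) = φ(0): this means 51k ≡ 0 (mod 99), i.e. 99 ∣ 51k. Since gcd(51, 99) = 3, dividing through by 3 this holds exactly when 33 ∣ 17k, and as gcd(17, 33) = 1, exactly when 33 ∣ k.
The smallest positive such k is 33.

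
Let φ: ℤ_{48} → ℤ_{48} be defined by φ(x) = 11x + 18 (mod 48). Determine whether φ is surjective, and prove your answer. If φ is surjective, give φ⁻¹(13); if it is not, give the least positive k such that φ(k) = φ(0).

Recall: surjectivity means every element of the codomain has a preimage under φ.
Since gcd(11, 48) = 1, 11 is invertible modulo 48. Euclid's algorithm: 48 = 4·11 + 4, 11 = 2·4 + 3, 4 = 1·3 + 1; back-substituting gives 1 = 35·11 − 8·48, so 11⁻¹ ≡ 35 (mod 48).
Then y ↦ 35(y − 18) is a two-sided inverse to φ, so every y ∈ ℤ_{48} has a preimage.
Hence φ is surjective.
Since φ is surjective, we compute φ⁻¹(13): solve 11x + 18 ≡ 13 (mod 48), i.e. 11x ≡ 43 (mod 48).
Multiplying by 11⁻¹ = 35 gives x ≡ 35·43 = 1505 = 31·48 + 17 ≡ 17 (mod 48).
Check: φ(17) = 11·17 + 18 = 205 = 4·48 + 13 ≡ 13 (mod 48).

17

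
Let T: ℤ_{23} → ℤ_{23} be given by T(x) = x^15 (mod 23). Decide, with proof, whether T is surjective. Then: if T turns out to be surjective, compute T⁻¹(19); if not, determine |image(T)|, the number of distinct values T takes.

5

Since 23 is prime, the nonzero elements of ℤ_{23} form a cyclic group of order 22.
As gcd(15, 22) = 1, raising to the 15th power is a bijection on this group: if x_1^15 ≡ x_2^15 then (x_1x_2^{−1})^15 = 1, and the only element of order dividing gcd(15, 22) = 1 is 1, so x_1 = x_2.
With T(0) = 0 this makes T injective on all of ℤ_{23}, hence bijective (finite equal-size domain and codomain). In particular T is surjective.
Since T is surjective, we find the preimage of 19. The inverse of x ↦ x^15 on (ℤ_{23})^× is x ↦ x^3, because 15·3 = 45 = 2·22 + 1 ≡ 1 (mod 22) and x^{22} = 1 for x ≠ 0 (Fermat). So T⁻¹(19) = 19^3 mod 23.
Repeated squaring mod 23: 19^1 ≡ 19, 19^2 ≡ 19² = 361 ≡ 16. Since 3 = 2 + 1, 19^3 ≡ 16·19: 16·19 = 304 ≡ 5. So 19^3 ≡ 5 (mod 23).
Hence T⁻¹(19) = 5.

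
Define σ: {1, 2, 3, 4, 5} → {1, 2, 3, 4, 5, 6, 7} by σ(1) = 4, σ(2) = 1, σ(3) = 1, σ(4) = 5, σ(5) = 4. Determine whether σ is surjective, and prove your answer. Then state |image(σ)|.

3

No element maps to 2, so σ is not surjective.
The image of σ is {1, 4, 5}, which has 3 elements.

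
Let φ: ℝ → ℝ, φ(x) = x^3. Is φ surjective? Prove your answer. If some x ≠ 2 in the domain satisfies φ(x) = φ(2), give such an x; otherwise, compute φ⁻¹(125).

5

For any y ∈ ℝ, x = y^{1/3} ∈ ℝ gives φ(x) = y, so φ is surjective.
Since x ↦ x^3 is strictly increasing on ℝ, it is injective there, so no x ≠ 2 in the domain has φ(x) = φ(2). We therefore compute φ⁻¹(125) = 125^{1/3} = 5 (indeed 5^3 = 125).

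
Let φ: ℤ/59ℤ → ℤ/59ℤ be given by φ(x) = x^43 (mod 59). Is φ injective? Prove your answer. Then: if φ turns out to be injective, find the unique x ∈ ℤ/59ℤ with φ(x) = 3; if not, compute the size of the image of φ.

46

Since 59 is prime, the nonzero elements of ℤ/59ℤ form a cyclic group of order 58.
As gcd(43, 58) = 1, raising to the 43rd power is a bijection on this group: if s^43 ≡ t^43 then (st^{−1})^43 = 1, and the only element of order dividing gcd(43, 58) = 1 is 1, so s = t.
With φ(0) = 0 this makes φ injective on all of ℤ/59ℤ, hence bijective (finite equal-size domain and codomain). In particular φ is injective.
Since φ is injective, we find the preimage of 3. The inverse of x ↦ x^43 on (ℤ/59ℤ)^× is x ↦ x^27, because 43·27 = 1161 = 20·58 + 1 ≡ 1 (mod 58) and x^{58} = 1 for x ≠ 0 (Fermat). So φ⁻¹(3) = 3^27 mod 59.
Repeated squaring mod 59: 3^1 ≡ 3, 3^2 ≡ 3² = 9, 3^4 ≡ 9² = 81 ≡ 22, 3^8 ≡ 22² = 484 ≡ 12, 3^16 ≡ 12² = 144 ≡ 26. Since 27 = 16 + 8 + 2 + 1, 3^27 ≡ 26·12·9·3: 26·12 = 312 ≡ 17, then 17·9 = 153 ≡ 35, then 35·3 = 105 ≡ 46. So 3^27 ≡ 46 (mod 59).
Hence φ⁻¹(3) = 46.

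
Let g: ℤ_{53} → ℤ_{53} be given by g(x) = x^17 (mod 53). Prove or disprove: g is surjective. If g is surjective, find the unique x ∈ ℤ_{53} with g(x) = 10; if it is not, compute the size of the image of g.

15

Since 53 is prime, the nonzero elements of ℤ_{53} form a cyclic group of order 52.
As gcd(17, 52) = 1, raising to the 17th power is a bijection on this group: if a^17 ≡ b^17 then (ab^{−1})^17 = 1, and the only element of order dividing gcd(17, 52) = 1 is 1, so a = b.
With g(0) = 0 this makes g injective on all of ℤ_{53}, hence bijective (finite equal-size domain and codomain). In particular g is surjective.
Since g is surjective, we find the preimage of 10. The inverse of x ↦ x^17 on (ℤ_{53})^× is x ↦ x^49, because 17·49 = 833 = 16·52 + 1 ≡ 1 (mod 52) and x^{52} = 1 for x ≠ 0 (Fermat). So g⁻¹(10) = 10^49 mod 53.
Repeated squaring mod 53: 10^1 ≡ 10, 10^2 ≡ 10² = 100 ≡ 47, 10^4 ≡ 47² = 2209 ≡ 36, 10^8 ≡ 36² = 1296 ≡ 24, 10^16 ≡ 24² = 576 ≡ 46, 10^32 ≡ 46² = 2116 ≡ 49. Since 49 = 32 + 16 + 1, 10^49 ≡ 49·46·10: 49·46 = 2254 ≡ 28, then 28·10 = 280 ≡ 15. So 10^49 ≡ 15 (mod 53).
Hence g⁻¹(10) = 15.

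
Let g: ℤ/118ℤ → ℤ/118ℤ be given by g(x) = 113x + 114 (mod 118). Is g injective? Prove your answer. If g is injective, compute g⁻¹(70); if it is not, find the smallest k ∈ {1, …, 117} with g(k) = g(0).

56

If g(a) = g(b), then 113a ≡ 113b (mod 118). Because gcd(113, 118) = 1, we may cancel 113 to get a ≡ b (mod 118).
Hence g is injective.
We now compute 113⁻¹ mod 118 explicitly. Euclid's algorithm: 118 = 1·113 + 5, 113 = 22·5 + 3, 5 = 1·3 + 2, 3 = 1·2 + 1; back-substituting gives 1 = 47·113 − 45·118, so 113⁻¹ ≡ 47 (mod 118).
Since g is injective, we compute g⁻¹(70): solve 113x + 114 ≡ 70 (mod 118), i.e. 113x ≡ 74 (mod 118).
Multiplying by 113⁻¹ = 47 gives x ≡ 47·74 = 3478 = 29·118 + 56 ≡ 56 (mod 118).
Check: g(56) = 113·56 + 114 = 6442 = 54·118 + 70 ≡ 70 (mod 118).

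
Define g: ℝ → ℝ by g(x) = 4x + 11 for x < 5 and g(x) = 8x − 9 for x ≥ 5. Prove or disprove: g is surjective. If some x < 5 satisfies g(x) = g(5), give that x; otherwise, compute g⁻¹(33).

Both pieces are strictly increasing (slopes 4 and 8), so each is injective on its own interval.
The left piece maps (−∞, 5) onto (−∞, 31); the right piece maps [5, ∞) onto [31, ∞).
These images together cover ℝ, so g is surjective.
Because the two images are disjoint, no x < 5 has g(x) = g(5), so we compute g⁻¹(33): 33 lies in [31, ∞), so solve 8x − 9 = 33: x = (33 + 9)/8 = 21/4.

21/4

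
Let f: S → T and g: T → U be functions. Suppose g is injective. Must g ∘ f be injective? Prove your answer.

not injective

No. Take S = {0, 1}, T = U = {0, 1, 2, 3}, f(0) = f(1) = 0, and g = identity (injective).
Then (g ∘ f)(0) = (g ∘ f)(1) = 0 with 0 ≠ 1, so g ∘ f is not injective.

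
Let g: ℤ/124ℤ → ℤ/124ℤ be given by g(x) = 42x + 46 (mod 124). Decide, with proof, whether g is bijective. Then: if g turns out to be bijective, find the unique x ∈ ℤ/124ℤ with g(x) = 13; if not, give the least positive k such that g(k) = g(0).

62

We have gcd(42, 124) = 2 > 1. Taking a = 0 and b = 62: g(0) = 46 and g(62) = 42·62 + 46 = 2650 ≡ 46 (mod 124).
So g(0) = g(62) while 0 ≠ 62, therefore g is not injective, hence not bijective.
Since g is not bijective, we find the least positive k with g(k) = g(0): this means 42k ≡ 0 (mod 124), i.e. 124 ∣ 42k. Since gcd(42, 124) = 2, dividing through by 2 this holds exactly when 62 ∣ 21k, and as gcd(21, 62) = 1, exactly when 62 ∣ k.
The smallest positive such k is 62.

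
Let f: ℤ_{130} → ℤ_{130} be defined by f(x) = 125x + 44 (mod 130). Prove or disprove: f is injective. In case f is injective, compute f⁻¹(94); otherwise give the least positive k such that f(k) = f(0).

26

Recall that f is injective when f(x_1) = f(x_2) forces x_1 = x_2.
We have gcd(125, 130) = 5 > 1. Taking x_1 = 0 and x_2 = 26: f(0) = 44 and f(26) = 125·26 + 44 = 3294 ≡ 44 (mod 130).
So f(0) = f(26) while 0 ≠ 26, thus f is not injective.
Since f is not injective, we find the least positive k with f(k) = f(0): this means 125k ≡ 0 (mod 130), i.e. 130 ∣ 125k. Since gcd(125, 130) = 5, dividing through by 5 this holds exactly when 26 ∣ 25k, and as gcd(25, 26) = 1, exactly when 26 ∣ k.
The smallest positive such k is 26.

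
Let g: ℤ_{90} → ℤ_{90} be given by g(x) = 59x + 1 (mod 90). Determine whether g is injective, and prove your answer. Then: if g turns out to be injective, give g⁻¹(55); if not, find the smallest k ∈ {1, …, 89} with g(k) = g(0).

36

Suppose g(s) = g(t) in ℤ_{90}. Then 59s + 1 ≡ 59t + 1 (mod 90), hence 59(s − t) ≡ 0 (mod 90).
Since gcd(59, 90) = 1, 59 is invertible modulo 90, hence s − t ≡ 0 (mod 90), i.e. s = t.
So g is injective.
We now compute 59⁻¹ mod 90 explicitly. Euclid's algorithm: 90 = 1·59 + 31, 59 = 1·31 + 28, 31 = 1·28 + 3, 28 = 9·3 + 1; back-substituting gives 1 = 29·59 − 19·90, so 59⁻¹ ≡ 29 (mod 90).
Since g is injective, we find g⁻¹(55): we need 59x ≡ 55 − 1 ≡ 54 (mod 90). Using 59⁻¹ = 29: x ≡ 29·54 = 1566 = 17·90 + 36, so x = 36.
Check: g(36) = 59·36 + 1 = 2125 = 23·90 + 55 ≡ 55 (mod 90).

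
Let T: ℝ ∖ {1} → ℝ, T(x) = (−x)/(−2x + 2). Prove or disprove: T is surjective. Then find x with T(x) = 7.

14/13

If T(x) = 1/2, cross-multiplying gives −2(−x) = −1(−2x + 2), which simplifies to 0 = −2 — false.  So 1/2 has no preimage and T is not surjective.
Solving T(x) = 7: cross-multiplying gives −x = 7(−2x + 2), which rearranges to 13x = 14, so x = 14/13.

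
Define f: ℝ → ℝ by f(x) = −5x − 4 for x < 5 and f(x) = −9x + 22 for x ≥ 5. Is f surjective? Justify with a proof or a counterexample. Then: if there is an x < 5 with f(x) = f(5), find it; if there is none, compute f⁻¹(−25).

19/5

Both pieces are strictly decreasing (slopes −5 and −9), so each is injective on its own interval.
The left piece maps (−∞, 5) onto (−29, ∞); the right piece maps [5, ∞) onto (−∞, −23].
The union (−29, ∞) ∪ (−∞, −23] covers ℝ, so f is surjective.
For the follow-up: the images overlap, so an x < 5 with f(x) = f(5) exists. f(5) = −23; solving −5x − 4 = −23 for x < 5 gives x = (−23 + 4)/(−5) = 19/5.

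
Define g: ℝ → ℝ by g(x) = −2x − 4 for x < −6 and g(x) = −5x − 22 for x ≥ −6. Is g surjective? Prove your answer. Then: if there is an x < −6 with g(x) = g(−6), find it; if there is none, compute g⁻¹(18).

Both pieces are strictly decreasing (slopes −2 and −5), so each is injective on its own interval.
The left piece maps (−∞, −6) onto (8, ∞); the right piece maps [−6, ∞) onto (−∞, 8].
These images together cover ℝ, so g is surjective.
Because the two images are disjoint, no x < −6 has g(x) = g(−6), so we compute g⁻¹(18): 18 lies in (8, ∞), so solve −2x − 4 = 18: x = (18 + 4)/(−2) = −11.

-11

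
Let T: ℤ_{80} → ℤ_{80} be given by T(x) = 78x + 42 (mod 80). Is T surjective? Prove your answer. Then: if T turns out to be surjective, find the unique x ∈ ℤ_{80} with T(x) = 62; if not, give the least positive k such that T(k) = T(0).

Since gcd(78, 80) = 2, we have 78x ≡ 0 (mod 2) for all x, so T(x) ≡ 0 (mod 2).
But 1 ≢ 0 (mod 2), so 1 ∈ ℤ_{80} has no preimage. Therefore T is not surjective.
Since T is not surjective, we find the least positive k with T(k) = T(0): this means 78k ≡ 0 (mod 80), i.e. 80 ∣ 78k. Since gcd(78, 80) = 2, dividing through by 2 this holds exactly when 40 ∣ 39k, and as gcd(39, 40) = 1, exactly when 40 ∣ k.
The smallest positive such k is 40.

40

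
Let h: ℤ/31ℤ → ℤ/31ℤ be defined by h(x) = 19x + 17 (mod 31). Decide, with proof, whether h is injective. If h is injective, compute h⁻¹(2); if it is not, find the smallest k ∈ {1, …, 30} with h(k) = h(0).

Recall: h is injective if h(s) = h(t) implies s = t.
If h(s) = h(t), then 19s ≡ 19t (mod 31). Because gcd(19, 31) = 1, we may cancel 19 to get s ≡ t (mod 31).
Therefore h is injective.
We now compute 19⁻¹ mod 31 explicitly. Euclid's algorithm: 31 = 1·19 + 12, 19 = 1·12 + 7, 12 = 1·7 + 5, 7 = 1·5 + 2, 5 = 2·2 + 1; back-substituting gives 1 = 18·19 − 11·31, so 19⁻¹ ≡ 18 (mod 31).
Since h is injective, we compute h⁻¹(2): solve 19x + 17 ≡ 2 (mod 31), i.e. 19x ≡ 16 (mod 31).
Multiplying by 19⁻¹ = 18 gives x ≡ 18·16 = 288 = 9·31 + 9 ≡ 9 (mod 31).
Check: h(9) = 19·9 + 17 = 188 = 6·31 + 2 ≡ 2 (mod 31).

9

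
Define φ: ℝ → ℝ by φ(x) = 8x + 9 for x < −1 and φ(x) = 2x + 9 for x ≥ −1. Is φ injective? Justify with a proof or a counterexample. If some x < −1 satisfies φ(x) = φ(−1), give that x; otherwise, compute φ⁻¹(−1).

Both pieces are strictly increasing (slopes 8 and 2), so each is injective on its own interval.
The left piece maps (−∞, −1) onto (−∞, 1); the right piece maps [−1, ∞) onto [7, ∞).
These images are disjoint, so no value is attained by both pieces. Hence φ is injective.
Because the two images are disjoint, no x < −1 has φ(x) = φ(−1), so we compute φ⁻¹(−1): −1 lies in (−∞, 1), so solve 8x + 9 = −1: x = (−1 − 9)/8 = −5/4.

-5/4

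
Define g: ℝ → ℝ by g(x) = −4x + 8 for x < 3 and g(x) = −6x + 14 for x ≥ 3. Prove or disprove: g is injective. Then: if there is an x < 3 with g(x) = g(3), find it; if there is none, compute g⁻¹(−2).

Both pieces are strictly decreasing (slopes −4 and −6), so each is injective on its own interval.
The left piece maps (−∞, 3) onto (−4, ∞); the right piece maps [3, ∞) onto (−∞, −4].
These images are disjoint, so no value is attained by both pieces. Therefore g is injective.
Because the two images are disjoint, no x < 3 has g(x) = g(3), so we compute g⁻¹(−2): −2 lies in (−4, ∞), so solve −4x + 8 = −2: x = (−2 − 8)/(−4) = 5/2.

5/2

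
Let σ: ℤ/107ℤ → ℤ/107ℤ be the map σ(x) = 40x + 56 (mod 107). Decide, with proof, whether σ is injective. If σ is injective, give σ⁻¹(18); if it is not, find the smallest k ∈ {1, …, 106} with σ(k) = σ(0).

Recall: σ is injective when σ(s) = σ(t) forces s = t.
Suppose σ(s) = σ(t) in ℤ/107ℤ. Then 40s + 56 ≡ 40t + 56 (mod 107), so 40(s − t) ≡ 0 (mod 107).
Since gcd(40, 107) = 1, 40 is invertible modulo 107, so s − t ≡ 0 (mod 107), i.e. s = t.
So σ is injective.
We now compute 40⁻¹ mod 107 explicitly. Euclid's algorithm: 107 = 2·40 + 27, 40 = 1·27 + 13, 27 = 2·13 + 1; back-substituting gives 1 = 99·40 − 37·107, so 40⁻¹ ≡ 99 (mod 107).
Since σ is injective, we compute σ⁻¹(18): solve 40x + 56 ≡ 18 (mod 107), i.e. 40x ≡ 69 (mod 107).
Multiplying by 40⁻¹ = 99 gives x ≡ 99·69 = 6831 = 63·107 + 90 ≡ 90 (mod 107).
Check: σ(90) = 40·90 + 56 = 3656 = 34·107 + 18 ≡ 18 (mod 107).

90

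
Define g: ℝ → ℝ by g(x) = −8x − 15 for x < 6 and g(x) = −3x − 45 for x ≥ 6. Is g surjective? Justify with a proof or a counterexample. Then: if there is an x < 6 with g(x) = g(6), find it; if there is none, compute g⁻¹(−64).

Both pieces are strictly decreasing (slopes −8 and −3), so each is injective on its own interval.
The left piece maps (−∞, 6) onto (−63, ∞); the right piece maps [6, ∞) onto (−∞, −63].
These images together cover ℝ, so g is surjective.
Because the two images are disjoint, no x < 6 has g(x) = g(6), so we compute g⁻¹(−64): −64 lies in (−∞, −63], so solve −3x − 45 = −64: x = (−64 + 45)/(−3) = 19/3.

19/3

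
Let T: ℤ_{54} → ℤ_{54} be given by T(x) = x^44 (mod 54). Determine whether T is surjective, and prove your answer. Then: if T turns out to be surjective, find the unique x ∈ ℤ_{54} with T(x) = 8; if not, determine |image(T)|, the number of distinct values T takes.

T(0) = 0^44 = 0.
T(6): Repeated squaring mod 54: 6^1 ≡ 6, 6^2 ≡ 6² = 36, 6^4 ≡ 36² = 1296 ≡ 0, 6^8 ≡ 0² = 0, 6^16 ≡ 0² = 0, 6^32 ≡ 0² = 0. Since 44 = 32 + 8 + 4, 6^44 ≡ 0·0·0: 0·0 = 0, then 0·0 = 0. So 6^44 ≡ 0 (mod 54).
So T(0) = T(6) = 0 while 0 ≠ 6, therefore T is not injective.
A non-injective map from the 54-element set ℤ_{54} to itself takes at most 53 distinct values, so it cannot be surjective. So T is not surjective.
Since T is not surjective, we determine |image(T)|. Computing x^44 mod 54 for each x (by repeated squaring, reducing mod 54 at every step), the values T(0), T(1), …, T(53) are: 0, 1, 40, 27, 34, 43, 0, 31, 10, 27, 46, 49, 0, 25, 52, 27, 22, 19, 0, 37, 4, 27, 16, 7, 0, 13, 28, 27, 28, 13, 0, 7, 16, 27, 4, 37, 0, 19, 22, 27, 52, 25, 0, 49, 46, 27, 10, 31, 0, 43, 34, 27, 40, 1.
The distinct values are {0, 1, 4, 7, 10, 13, 16, 19, 22, 25, 27, 28, 31, 34, 37, 40, 43, 46, 49, 52}; there are 20 of them.

20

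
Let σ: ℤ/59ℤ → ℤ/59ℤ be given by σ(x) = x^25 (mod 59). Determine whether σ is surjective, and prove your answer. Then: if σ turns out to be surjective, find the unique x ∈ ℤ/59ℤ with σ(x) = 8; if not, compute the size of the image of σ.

Since 59 is prime, the nonzero elements of ℤ/59ℤ form a cyclic group of order 58.
As gcd(25, 58) = 1, raising to the 25th power is a bijection on this group: if x_1^25 ≡ x_2^25 then (x_1x_2^{−1})^25 = 1, and the only element of order dividing gcd(25, 58) = 1 is 1, so x_1 = x_2.
With σ(0) = 0 this makes σ injective on all of ℤ/59ℤ, hence bijective (finite equal-size domain and codomain). In particular σ is surjective.
Since σ is surjective, we find the preimage of 8. The inverse of x ↦ x^25 on (ℤ/59ℤ)^× is x ↦ x^7, because 25·7 = 175 = 3·58 + 1 ≡ 1 (mod 58) and x^{58} = 1 for x ≠ 0 (Fermat). So σ⁻¹(8) = 8^7 mod 59.
Repeated squaring mod 59: 8^1 ≡ 8, 8^2 ≡ 8² = 64 ≡ 5, 8^4 ≡ 5² = 25. Since 7 = 4 + 2 + 1, 8^7 ≡ 25·5·8: 25·5 = 125 ≡ 7, then 7·8 = 56. So 8^7 ≡ 56 (mod 59).
Hence σ⁻¹(8) = 56.

56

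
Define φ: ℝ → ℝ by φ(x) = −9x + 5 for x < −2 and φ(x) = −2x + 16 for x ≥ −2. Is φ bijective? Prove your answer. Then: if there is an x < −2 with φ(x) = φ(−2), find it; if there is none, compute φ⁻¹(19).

-3/2

Both pieces are strictly decreasing (slopes −9 and −2), so each is injective on its own interval.
The left piece maps (−∞, −2) onto (23, ∞); the right piece maps [−2, ∞) onto (−∞, 20].
The images leave a gap (23 has no preimage), so φ is not surjective, hence not bijective.
Because the two images are disjoint, no x < −2 has φ(x) = φ(−2), so we compute φ⁻¹(19): 19 lies in (−∞, 20], so solve −2x + 16 = 19: x = (19 − 16)/(−2) = −3/2.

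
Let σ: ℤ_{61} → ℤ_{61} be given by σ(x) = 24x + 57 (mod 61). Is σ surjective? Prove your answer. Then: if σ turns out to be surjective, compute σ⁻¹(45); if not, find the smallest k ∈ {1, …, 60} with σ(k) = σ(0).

Recall that surjectivity means every element of the codomain has a preimage under σ.
Since gcd(24, 61) = 1, 24 is invertible modulo 61. Euclid's algorithm: 61 = 2·24 + 13, 24 = 1·13 + 11, 13 = 1·11 + 2, 11 = 5·2 + 1; back-substituting gives 1 = 28·24 − 11·61, so 24⁻¹ ≡ 28 (mod 61).
Then y ↦ 28(y − 57) is a two-sided inverse to σ, so every y ∈ ℤ_{61} has a preimage.
Thus σ is surjective.
Since σ is surjective, we find σ⁻¹(45): we need 24x ≡ 45 − 57 ≡ 49 (mod 61). Using 24⁻¹ = 28: x ≡ 28·49 = 1372 = 22·61 + 30, so x = 30.
Check: σ(30) = 24·30 + 57 = 777 = 12·61 + 45 ≡ 45 (mod 61).

30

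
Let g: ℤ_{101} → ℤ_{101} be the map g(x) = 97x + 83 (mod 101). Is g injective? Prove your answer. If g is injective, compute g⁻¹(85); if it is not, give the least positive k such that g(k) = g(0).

By definition, g is injective if g(a) = g(b) implies a = b.
If g(a) = g(b), then 97a ≡ 97b (mod 101). Because gcd(97, 101) = 1, we may cancel 97 to get a ≡ b (mod 101).
Therefore g is injective.
We now compute 97⁻¹ mod 101 explicitly. Euclid's algorithm: 101 = 1·97 + 4, 97 = 24·4 + 1; back-substituting gives 1 = 25·97 − 24·101, so 97⁻¹ ≡ 25 (mod 101).
Since g is injective, we compute g⁻¹(85): solve 97x + 83 ≡ 85 (mod 101), i.e. 97x ≡ 2 (mod 101).
Multiplying by 97⁻¹ = 25 gives x ≡ 25·2 = 50 ≡ 50 (mod 101).
Check: g(50) = 97·50 + 83 = 4933 = 48·101 + 85 ≡ 85 (mod 101).

50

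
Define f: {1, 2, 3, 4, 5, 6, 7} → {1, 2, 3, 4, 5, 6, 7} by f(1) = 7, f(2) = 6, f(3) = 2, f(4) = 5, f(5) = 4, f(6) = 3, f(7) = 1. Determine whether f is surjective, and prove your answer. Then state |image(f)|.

Every element of the codomain has a preimage: 1 = f(7), 2 = f(3), 3 = f(6), 4 = f(5), 5 = f(4), 6 = f(2), 7 = f(1).
So f is surjective.
The image of f is {1, 2, 3, 4, 5, 6, 7}, which has 7 elements.

7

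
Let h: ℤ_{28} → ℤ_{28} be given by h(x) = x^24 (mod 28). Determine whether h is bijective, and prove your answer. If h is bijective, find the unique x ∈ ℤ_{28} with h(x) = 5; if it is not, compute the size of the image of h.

h(1) = 1^24 = 1.
h(3): Repeated squaring mod 28: 3^1 ≡ 3, 3^2 ≡ 3² = 9, 3^4 ≡ 9² = 81 ≡ 25, 3^8 ≡ 25² = 625 ≡ 9, 3^16 ≡ 9² = 81 ≡ 25. Since 24 = 16 + 8, 3^24 ≡ 25·9: 25·9 = 225 ≡ 1. So 3^24 ≡ 1 (mod 28).
So h(1) = h(3) = 1 while 1 ≠ 3, hence h is not injective, hence not bijective.
Since h is not bijective, we determine |image(h)|. Computing x^24 mod 28 for each x (by repeated squaring, reducing mod 28 at every step), the values h(0), h(1), …, h(27) are: 0, 1, 8, 1, 8, 1, 8, 21, 8, 1, 8, 1, 8, 1, 0, 1, 8, 1, 8, 1, 8, 21, 8, 1, 8, 1, 8, 1.
The distinct values are {0, 1, 8, 21}; there are 4 of them.

4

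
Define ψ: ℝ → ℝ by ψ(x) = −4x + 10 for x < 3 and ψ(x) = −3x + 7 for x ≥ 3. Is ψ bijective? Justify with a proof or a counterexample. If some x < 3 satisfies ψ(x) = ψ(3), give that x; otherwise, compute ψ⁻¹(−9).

16/3

Both pieces are strictly decreasing (slopes −4 and −3), so each is injective on its own interval.
The left piece maps (−∞, 3) onto (−2, ∞); the right piece maps [3, ∞) onto (−∞, −2].
Since −2 = −2, the images partition ℝ: ψ is injective and surjective, hence bijective.
Because the two images are disjoint, no x < 3 has ψ(x) = ψ(3), so we compute ψ⁻¹(−9): −9 lies in (−∞, −2], so solve −3x + 7 = −9: x = (−9 − 7)/(−3) = 16/3.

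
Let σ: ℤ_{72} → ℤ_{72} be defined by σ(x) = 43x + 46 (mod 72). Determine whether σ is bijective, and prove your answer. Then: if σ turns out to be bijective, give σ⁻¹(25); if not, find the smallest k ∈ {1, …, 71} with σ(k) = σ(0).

33

If σ(a) = σ(b), then 43a ≡ 43b (mod 72). Because gcd(43, 72) = 1, we may cancel 43 to get a ≡ b (mod 72).
We now compute 43⁻¹ mod 72 explicitly. Euclid's algorithm: 72 = 1·43 + 29, 43 = 1·29 + 14, 29 = 2·14 + 1; back-substituting gives 1 = 67·43 − 40·72, so 43⁻¹ ≡ 67 (mod 72).
Then y ↦ 67(y − 46) is a two-sided inverse to σ, so every y ∈ ℤ_{72} has a preimage.
Thus σ is bijective.
Since σ is bijective, we find σ⁻¹(25): we need 43x ≡ 25 − 46 ≡ 51 (mod 72). Using 43⁻¹ = 67: x ≡ 67·51 = 3417 = 47·72 + 33, so x = 33.
Check: σ(33) = 43·33 + 46 = 1465 = 20·72 + 25 ≡ 25 (mod 72).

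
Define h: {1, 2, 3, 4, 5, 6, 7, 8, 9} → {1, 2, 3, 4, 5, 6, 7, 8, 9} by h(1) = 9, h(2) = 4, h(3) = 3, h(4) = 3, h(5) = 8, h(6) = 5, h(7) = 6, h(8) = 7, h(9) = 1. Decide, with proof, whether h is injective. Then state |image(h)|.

h(3) = 3 = h(4) with 3 ≠ 4, so h is not injective.
The image of h is {1, 3, 4, 5, 6, 7, 8, 9}, which has 8 elements.

8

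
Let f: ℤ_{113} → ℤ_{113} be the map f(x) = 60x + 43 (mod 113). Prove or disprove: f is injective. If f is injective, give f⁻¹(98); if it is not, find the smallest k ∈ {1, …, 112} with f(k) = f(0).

If f(s) = f(t), then 60s ≡ 60t (mod 113). Because gcd(60, 113) = 1, we may cancel 60 to get s ≡ t (mod 113).
Therefore f is injective.
We now compute 60⁻¹ mod 113 explicitly. Euclid's algorithm: 113 = 1·60 + 53, 60 = 1·53 + 7, 53 = 7·7 + 4, 7 = 1·4 + 3, 4 = 1·3 + 1; back-substituting gives 1 = 81·60 − 43·113, so 60⁻¹ ≡ 81 (mod 113).
Since f is injective, we find f⁻¹(98): we need 60x ≡ 98 − 43 ≡ 55 (mod 113). Using 60⁻¹ = 81: x ≡ 81·55 = 4455 = 39·113 + 48, so x = 48.
Check: f(48) = 60·48 + 43 = 2923 = 25·113 + 98 ≡ 98 (mod 113).

48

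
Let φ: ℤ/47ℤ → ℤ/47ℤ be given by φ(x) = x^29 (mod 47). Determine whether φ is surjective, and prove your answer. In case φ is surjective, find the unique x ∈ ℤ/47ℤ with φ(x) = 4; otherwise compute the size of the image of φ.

Since 47 is prime, the nonzero elements of ℤ/47ℤ form a cyclic group of order 46.
As gcd(29, 46) = 1, raising to the 29th power is a bijection on this group: if x_1^29 ≡ x_2^29 then (x_1x_2^{−1})^29 = 1, and the only element of order dividing gcd(29, 46) = 1 is 1, so x_1 = x_2.
With φ(0) = 0 this makes φ injective on all of ℤ/47ℤ, hence bijective (finite equal-size domain and codomain). In particular φ is surjective.
Since φ is surjective, we find the preimage of 4. The inverse of x ↦ x^29 on (ℤ/47ℤ)^× is x ↦ x^27, because 29·27 = 783 = 17·46 + 1 ≡ 1 (mod 46) and x^{46} = 1 for x ≠ 0 (Fermat). So φ⁻¹(4) = 4^27 mod 47.
Repeated squaring mod 47: 4^1 ≡ 4, 4^2 ≡ 4² = 16, 4^4 ≡ 16² = 256 ≡ 21, 4^8 ≡ 21² = 441 ≡ 18, 4^16 ≡ 18² = 324 ≡ 42. Since 27 = 16 + 8 + 2 + 1, 4^27 ≡ 42·18·16·4: 42·18 = 756 ≡ 4, then 4·16 = 64 ≡ 17, then 17·4 = 68 ≡ 21. So 4^27 ≡ 21 (mod 47).
Hence φ⁻¹(4) = 21.

21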